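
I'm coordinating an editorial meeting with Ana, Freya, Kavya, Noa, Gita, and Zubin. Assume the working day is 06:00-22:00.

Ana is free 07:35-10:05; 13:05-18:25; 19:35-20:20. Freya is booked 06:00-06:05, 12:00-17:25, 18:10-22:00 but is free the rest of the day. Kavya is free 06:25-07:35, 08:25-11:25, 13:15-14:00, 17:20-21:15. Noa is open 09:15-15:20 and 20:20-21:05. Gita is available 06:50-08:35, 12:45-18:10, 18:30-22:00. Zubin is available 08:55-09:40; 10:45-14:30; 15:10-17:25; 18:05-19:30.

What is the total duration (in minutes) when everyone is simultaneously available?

Ana free: 07:35-10:05, 13:05-18:25, 19:35-20:20.
Freya free: 06:05-12:00, 17:25-18:10 (invert busy blocks within the working day).
Kavya free: 06:25-07:35, 08:25-11:25, 13:15-14:00, 17:20-21:15.
Noa free: 09:15-15:20, 20:20-21:05.
Gita free: 06:50-08:35, 12:45-18:10, 18:30-22:00.
Zubin free: 08:55-09:40, 10:45-14:30, 15:10-17:25, 18:05-19:30.
Ana ∩ Freya: 07:35-10:05, 17:25-18:10.
Ana ∩ Freya ∩ Kavya: 08:25-10:05, 17:25-18:10.
Ana ∩ Freya ∩ Kavya ∩ Noa: 09:15-10:05.
Ana ∩ Freya ∩ Kavya ∩ Noa ∩ Gita: ∅.
Ana ∩ Freya ∩ Kavya ∩ Noa ∩ Gita ∩ Zubin: ∅.
There is no time when everyone is free.
There is no common window, so the total is 0 minutes.

0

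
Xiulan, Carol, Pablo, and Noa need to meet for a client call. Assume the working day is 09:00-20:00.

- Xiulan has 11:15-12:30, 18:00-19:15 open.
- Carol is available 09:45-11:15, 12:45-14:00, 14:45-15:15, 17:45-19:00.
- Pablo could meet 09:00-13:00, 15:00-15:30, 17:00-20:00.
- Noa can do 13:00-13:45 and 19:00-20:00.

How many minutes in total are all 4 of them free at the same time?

Xiulan ∩ Carol: 18:00-19:00.
Xiulan ∩ Carol ∩ Pablo: 18:00-19:00.
Xiulan ∩ Carol ∩ Pablo ∩ Noa: ∅.
There is no time when everyone is free.
There is no common window, so the total is 0 minutes.

0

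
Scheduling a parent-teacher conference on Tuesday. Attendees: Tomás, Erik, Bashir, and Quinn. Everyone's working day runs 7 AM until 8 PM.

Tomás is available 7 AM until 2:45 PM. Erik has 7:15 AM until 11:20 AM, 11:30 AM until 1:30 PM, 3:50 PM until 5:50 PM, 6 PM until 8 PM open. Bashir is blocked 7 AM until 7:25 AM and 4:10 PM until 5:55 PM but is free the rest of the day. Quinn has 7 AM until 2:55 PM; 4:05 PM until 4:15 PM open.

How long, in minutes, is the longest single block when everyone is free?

235

Tomás free: 07:00-14:45.
Erik free: 07:15-11:20, 11:30-13:30, 15:50-17:50, 18:00-20:00.
Bashir free: 07:25-16:10, 17:55-20:00 (invert busy blocks within the working day).
Quinn free: 07:00-14:55, 16:05-16:15.
Tomás ∩ Erik: 07:15-11:20, 11:30-13:30.
Tomás ∩ Erik ∩ Bashir: 07:25-11:20, 11:30-13:30.
Tomás ∩ Erik ∩ Bashir ∩ Quinn: 07:25-11:20, 11:30-13:30.
The longest is 07:25-11:20 at 235 minutes.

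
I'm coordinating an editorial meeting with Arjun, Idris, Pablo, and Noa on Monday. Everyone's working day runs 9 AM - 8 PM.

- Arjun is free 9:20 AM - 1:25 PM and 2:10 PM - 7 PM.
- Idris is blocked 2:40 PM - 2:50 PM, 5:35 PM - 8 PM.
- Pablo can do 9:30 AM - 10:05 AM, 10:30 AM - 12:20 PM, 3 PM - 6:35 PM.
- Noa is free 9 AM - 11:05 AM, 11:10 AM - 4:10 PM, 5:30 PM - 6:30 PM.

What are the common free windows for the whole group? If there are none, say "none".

Arjun free: 09:20-13:25, 14:10-19:00.
Idris free: 09:00-14:40, 14:50-17:35 (invert busy blocks within the working day).
Pablo free: 09:30-10:05, 10:30-12:20, 15:00-18:35.
Noa free: 09:00-11:05, 11:10-16:10, 17:30-18:30.
Arjun ∩ Idris: 09:20-13:25, 14:10-14:40, 14:50-17:35.
Arjun ∩ Idris ∩ Pablo: 09:30-10:05, 10:30-12:20, 15:00-17:35.
Arjun ∩ Idris ∩ Pablo ∩ Noa: 09:30-10:05, 10:30-11:05, 11:10-12:20, 15:00-16:10, 17:30-17:35.
Those are the intersection windows.

09:30-10:05, 10:30-11:05, 11:10-12:20, 15:00-16:10, 17:30-17:35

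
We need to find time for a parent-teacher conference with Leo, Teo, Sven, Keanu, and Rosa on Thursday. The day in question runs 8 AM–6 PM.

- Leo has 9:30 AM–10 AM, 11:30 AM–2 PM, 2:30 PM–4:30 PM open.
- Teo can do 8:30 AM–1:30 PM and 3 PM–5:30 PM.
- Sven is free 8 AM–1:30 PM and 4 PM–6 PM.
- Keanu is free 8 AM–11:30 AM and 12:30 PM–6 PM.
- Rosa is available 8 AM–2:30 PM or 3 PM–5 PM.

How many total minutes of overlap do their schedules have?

120

Leo ∩ Teo: 09:30-10:00, 11:30-13:30, 15:00-16:30.
Leo ∩ Teo ∩ Sven: 09:30-10:00, 11:30-13:30, 16:00-16:30.
Leo ∩ Teo ∩ Sven ∩ Keanu: 09:30-10:00, 12:30-13:30, 16:00-16:30.
Leo ∩ Teo ∩ Sven ∩ Keanu ∩ Rosa: 09:30-10:00, 12:30-13:30, 16:00-16:30.
Summing the common windows: 30 + 60 + 30 = 120 minutes.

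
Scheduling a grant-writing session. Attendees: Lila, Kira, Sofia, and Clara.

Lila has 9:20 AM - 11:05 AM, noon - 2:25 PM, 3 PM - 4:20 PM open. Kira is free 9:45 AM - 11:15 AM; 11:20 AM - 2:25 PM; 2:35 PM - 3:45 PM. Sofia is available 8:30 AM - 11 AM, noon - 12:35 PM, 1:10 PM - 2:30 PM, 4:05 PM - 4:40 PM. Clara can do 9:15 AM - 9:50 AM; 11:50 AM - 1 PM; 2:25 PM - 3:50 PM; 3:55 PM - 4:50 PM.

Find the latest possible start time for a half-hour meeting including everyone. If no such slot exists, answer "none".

Lila ∩ Kira: 09:45-11:05, 12:00-14:25, 15:00-15:45.
Lila ∩ Kira ∩ Sofia: 09:45-11:00, 12:00-12:35, 13:10-14:25.
Lila ∩ Kira ∩ Sofia ∩ Clara: 09:45-09:50, 12:00-12:35.
The last common window of at least 30 minutes is 12:00-12:35; a 30-minute meeting can start as late as 12:05 and still end by 12:35.

12:05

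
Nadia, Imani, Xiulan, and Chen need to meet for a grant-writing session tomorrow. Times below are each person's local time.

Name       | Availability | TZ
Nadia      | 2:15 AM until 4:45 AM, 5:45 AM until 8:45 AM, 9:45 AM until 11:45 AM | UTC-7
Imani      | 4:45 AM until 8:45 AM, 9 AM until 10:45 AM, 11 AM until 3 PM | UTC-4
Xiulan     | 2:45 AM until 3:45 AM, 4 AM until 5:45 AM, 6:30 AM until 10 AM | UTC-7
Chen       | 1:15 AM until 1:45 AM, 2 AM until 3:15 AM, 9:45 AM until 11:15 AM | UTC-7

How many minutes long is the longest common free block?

Nadia in UTC: 09:15-11:45, 12:45-15:45, 16:45-18:45 (add 7h to convert from UTC-7).
Imani in UTC: 08:45-12:45, 13:00-14:45, 15:00-19:00 (add 4h to convert from UTC-4).
Xiulan in UTC: 09:45-10:45, 11:00-12:45, 13:30-17:00 (add 7h to convert from UTC-7).
Chen in UTC: 08:15-08:45, 09:00-10:15, 16:45-18:15 (add 7h to convert from UTC-7).
Nadia ∩ Imani: 09:15-11:45, 13:00-14:45, 15:00-15:45, 16:45-18:45.
Nadia ∩ Imani ∩ Xiulan: 09:45-10:45, 11:00-11:45, 13:30-14:45, 15:00-15:45, 16:45-17:00.
Nadia ∩ Imani ∩ Xiulan ∩ Chen: 09:45-10:15, 16:45-17:00.
The longest is 09:45-10:15 at 30 minutes.

30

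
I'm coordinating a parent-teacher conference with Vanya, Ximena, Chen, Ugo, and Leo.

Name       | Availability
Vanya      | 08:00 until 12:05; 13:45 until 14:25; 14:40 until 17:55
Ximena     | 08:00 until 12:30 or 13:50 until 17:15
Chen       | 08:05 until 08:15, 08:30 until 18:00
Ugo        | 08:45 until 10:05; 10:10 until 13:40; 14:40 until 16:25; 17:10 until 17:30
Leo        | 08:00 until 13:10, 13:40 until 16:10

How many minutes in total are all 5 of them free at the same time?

Vanya ∩ Ximena: 08:00-12:05, 13:50-14:25, 14:40-17:15.
Vanya ∩ Ximena ∩ Chen: 08:05-08:15, 08:30-12:05, 13:50-14:25, 14:40-17:15.
Vanya ∩ Ximena ∩ Chen ∩ Ugo: 08:45-10:05, 10:10-12:05, 14:40-16:25, 17:10-17:15.
Vanya ∩ Ximena ∩ Chen ∩ Ugo ∩ Leo: 08:45-10:05, 10:10-12:05, 14:40-16:10.
Summing the common windows: 80 + 115 + 90 = 285 minutes.

285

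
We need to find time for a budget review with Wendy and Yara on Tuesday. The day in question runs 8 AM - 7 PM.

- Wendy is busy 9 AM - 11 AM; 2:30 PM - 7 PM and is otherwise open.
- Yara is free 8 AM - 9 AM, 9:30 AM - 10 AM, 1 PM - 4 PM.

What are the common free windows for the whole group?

08:00-09:00, 13:00-14:30

Wendy free: 08:00-09:00, 11:00-14:30 (invert busy blocks within the working day).
Yara free: 08:00-09:00, 09:30-10:00, 13:00-16:00.
Wendy ∩ Yara: 08:00-09:00, 13:00-14:30.
Those are the intersection windows.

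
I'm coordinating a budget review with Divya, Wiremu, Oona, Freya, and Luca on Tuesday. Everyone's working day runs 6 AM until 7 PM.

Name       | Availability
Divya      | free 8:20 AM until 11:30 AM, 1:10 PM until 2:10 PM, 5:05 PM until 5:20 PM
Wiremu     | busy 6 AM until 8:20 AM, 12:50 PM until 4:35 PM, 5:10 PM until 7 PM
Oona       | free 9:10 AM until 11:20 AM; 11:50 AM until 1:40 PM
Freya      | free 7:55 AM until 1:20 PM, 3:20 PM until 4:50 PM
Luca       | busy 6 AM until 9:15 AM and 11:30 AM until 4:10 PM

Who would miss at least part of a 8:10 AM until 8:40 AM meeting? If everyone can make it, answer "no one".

Divya, Luca, Oona, Wiremu

Divya free: 08:20-11:30, 13:10-14:10, 17:05-17:20.
Wiremu free: 08:20-12:50, 16:35-17:10 (invert busy blocks within the working day).
Oona free: 09:10-11:20, 11:50-13:40.
Freya free: 07:55-13:20, 15:20-16:50.
Luca free: 09:15-11:30, 16:10-19:00 (invert busy blocks within the working day).
Divya: not fully free for 08:10-08:40. Wiremu: not fully free for 08:10-08:40. Oona: not fully free for 08:10-08:40. Freya: free for 08:10-08:40. Luca: not fully free for 08:10-08:40.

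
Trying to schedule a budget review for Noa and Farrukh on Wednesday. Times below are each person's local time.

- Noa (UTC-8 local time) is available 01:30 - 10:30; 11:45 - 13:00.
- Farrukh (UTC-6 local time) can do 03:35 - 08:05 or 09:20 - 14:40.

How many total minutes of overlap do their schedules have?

Noa in UTC: 09:30-18:30, 19:45-21:00 (add 8h to convert from UTC-8).
Farrukh in UTC: 09:35-14:05, 15:20-20:40 (add 6h to convert from UTC-6).
Noa ∩ Farrukh: 09:35-14:05, 15:20-18:30, 19:45-20:40.
Those are the intersection windows.
Summing the common windows: 270 + 190 + 55 = 515 minutes.

515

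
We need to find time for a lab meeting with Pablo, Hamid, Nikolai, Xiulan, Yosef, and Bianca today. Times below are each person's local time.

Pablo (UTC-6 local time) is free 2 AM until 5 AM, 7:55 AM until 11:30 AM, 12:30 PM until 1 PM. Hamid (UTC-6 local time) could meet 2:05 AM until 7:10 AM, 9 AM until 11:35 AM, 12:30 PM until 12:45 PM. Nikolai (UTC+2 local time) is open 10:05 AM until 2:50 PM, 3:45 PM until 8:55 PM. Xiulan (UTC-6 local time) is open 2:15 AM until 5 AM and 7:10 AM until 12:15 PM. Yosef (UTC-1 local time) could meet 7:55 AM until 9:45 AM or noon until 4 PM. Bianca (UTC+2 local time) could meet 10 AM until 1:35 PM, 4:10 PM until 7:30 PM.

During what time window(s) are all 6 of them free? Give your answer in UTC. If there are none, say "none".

08:55-10:45, 15:00-17:00

Pablo in UTC: 08:00-11:00, 13:55-17:30, 18:30-19:00 (add 6h to convert from UTC-6).
Hamid in UTC: 08:05-13:10, 15:00-17:35, 18:30-18:45 (add 6h to convert from UTC-6).
Nikolai in UTC: 08:05-12:50, 13:45-18:55 (subtract 2h to convert from UTC+2).
Xiulan in UTC: 08:15-11:00, 13:10-18:15 (add 6h to convert from UTC-6).
Yosef in UTC: 08:55-10:45, 13:00-17:00 (add 1h to convert from UTC-1).
Bianca in UTC: 08:00-11:35, 14:10-17:30 (subtract 2h to convert from UTC+2).
Pablo ∩ Hamid: 08:05-11:00, 15:00-17:30, 18:30-18:45.
Pablo ∩ Hamid ∩ Nikolai: 08:05-11:00, 15:00-17:30, 18:30-18:45.
Pablo ∩ Hamid ∩ Nikolai ∩ Xiulan: 08:15-11:00, 15:00-17:30.
Pablo ∩ Hamid ∩ Nikolai ∩ Xiulan ∩ Yosef: 08:55-10:45, 15:00-17:00.
Pablo ∩ Hamid ∩ Nikolai ∩ Xiulan ∩ Yosef ∩ Bianca: 08:55-10:45, 15:00-17:00.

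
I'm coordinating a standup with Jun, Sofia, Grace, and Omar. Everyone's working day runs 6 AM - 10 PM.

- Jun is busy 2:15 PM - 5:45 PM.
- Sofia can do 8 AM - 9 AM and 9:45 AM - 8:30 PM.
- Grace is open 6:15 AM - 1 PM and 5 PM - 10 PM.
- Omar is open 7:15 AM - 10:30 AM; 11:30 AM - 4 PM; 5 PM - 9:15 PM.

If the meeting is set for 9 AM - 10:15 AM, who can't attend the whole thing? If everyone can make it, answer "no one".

Sofia

Jun free: 06:00-14:15, 17:45-22:00 (invert busy blocks within the working day).
Sofia free: 08:00-09:00, 09:45-20:30.
Grace free: 06:15-13:00, 17:00-22:00.
Omar free: 07:15-10:30, 11:30-16:00, 17:00-21:15.
Jun: free for 09:00-10:15. Sofia: not fully free for 09:00-10:15. Grace: free for 09:00-10:15. Omar: free for 09:00-10:15.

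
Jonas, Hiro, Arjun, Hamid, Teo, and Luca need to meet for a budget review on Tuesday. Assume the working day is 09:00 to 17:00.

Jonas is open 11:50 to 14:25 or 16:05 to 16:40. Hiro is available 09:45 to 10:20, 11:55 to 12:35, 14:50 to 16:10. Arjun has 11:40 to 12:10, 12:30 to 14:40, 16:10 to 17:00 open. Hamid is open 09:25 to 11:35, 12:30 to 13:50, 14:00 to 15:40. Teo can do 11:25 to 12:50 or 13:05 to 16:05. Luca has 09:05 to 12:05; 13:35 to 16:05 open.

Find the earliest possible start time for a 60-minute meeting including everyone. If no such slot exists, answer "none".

Jonas ∩ Hiro: 11:55-12:35, 16:05-16:10.
Jonas ∩ Hiro ∩ Arjun: 11:55-12:10, 12:30-12:35.
Jonas ∩ Hiro ∩ Arjun ∩ Hamid: 12:30-12:35.
Jonas ∩ Hiro ∩ Arjun ∩ Hamid ∩ Teo: 12:30-12:35.
Jonas ∩ Hiro ∩ Arjun ∩ Hamid ∩ Teo ∩ Luca: ∅.
There is no time when everyone is free.
No common window is at least 60 minutes long.

none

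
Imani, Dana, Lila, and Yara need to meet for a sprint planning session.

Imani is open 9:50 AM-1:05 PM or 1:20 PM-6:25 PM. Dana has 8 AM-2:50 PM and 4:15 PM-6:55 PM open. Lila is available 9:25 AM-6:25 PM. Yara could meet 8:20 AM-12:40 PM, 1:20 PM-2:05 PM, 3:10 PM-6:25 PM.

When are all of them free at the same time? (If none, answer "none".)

09:50-12:40, 13:20-14:05, 16:15-18:25

Imani ∩ Dana: 09:50-13:05, 13:20-14:50, 16:15-18:25.
Imani ∩ Dana ∩ Lila: 09:50-13:05, 13:20-14:50, 16:15-18:25.
Imani ∩ Dana ∩ Lila ∩ Yara: 09:50-12:40, 13:20-14:05, 16:15-18:25.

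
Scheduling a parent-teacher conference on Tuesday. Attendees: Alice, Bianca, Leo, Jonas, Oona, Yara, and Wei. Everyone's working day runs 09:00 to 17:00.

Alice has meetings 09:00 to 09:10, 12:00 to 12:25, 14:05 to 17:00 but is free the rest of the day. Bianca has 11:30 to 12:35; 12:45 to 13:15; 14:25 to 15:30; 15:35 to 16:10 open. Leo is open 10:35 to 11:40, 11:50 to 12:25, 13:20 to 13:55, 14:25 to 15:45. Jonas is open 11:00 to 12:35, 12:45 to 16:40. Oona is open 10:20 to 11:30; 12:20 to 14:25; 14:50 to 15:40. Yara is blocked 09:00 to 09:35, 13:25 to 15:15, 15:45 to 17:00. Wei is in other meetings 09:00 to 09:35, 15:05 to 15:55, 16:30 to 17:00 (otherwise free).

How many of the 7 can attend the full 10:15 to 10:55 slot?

Alice free: 09:10-12:00, 12:25-14:05 (invert busy blocks within the working day).
Bianca free: 11:30-12:35, 12:45-13:15, 14:25-15:30, 15:35-16:10.
Leo free: 10:35-11:40, 11:50-12:25, 13:20-13:55, 14:25-15:45.
Jonas free: 11:00-12:35, 12:45-16:40.
Oona free: 10:20-11:30, 12:20-14:25, 14:50-15:40.
Yara free: 09:35-13:25, 15:15-15:45 (invert busy blocks within the working day).
Wei free: 09:35-15:05, 15:55-16:30 (invert busy blocks within the working day).
Alice, Yara, and Wei can make the full 10:15-10:55 slot — that's 3.

3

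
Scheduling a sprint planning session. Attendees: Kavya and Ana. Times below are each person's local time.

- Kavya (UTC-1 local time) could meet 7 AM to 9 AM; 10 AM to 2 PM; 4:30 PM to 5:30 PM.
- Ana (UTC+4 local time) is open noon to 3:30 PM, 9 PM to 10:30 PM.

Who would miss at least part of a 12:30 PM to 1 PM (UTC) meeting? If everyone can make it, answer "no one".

Kavya in UTC: 08:00-10:00, 11:00-15:00, 17:30-18:30 (add 1h to convert from UTC-1).
Ana in UTC: 08:00-11:30, 17:00-18:30 (subtract 4h to convert from UTC+4).
Kavya: free for 12:30-13:00. Ana: not fully free for 12:30-13:00.

Ana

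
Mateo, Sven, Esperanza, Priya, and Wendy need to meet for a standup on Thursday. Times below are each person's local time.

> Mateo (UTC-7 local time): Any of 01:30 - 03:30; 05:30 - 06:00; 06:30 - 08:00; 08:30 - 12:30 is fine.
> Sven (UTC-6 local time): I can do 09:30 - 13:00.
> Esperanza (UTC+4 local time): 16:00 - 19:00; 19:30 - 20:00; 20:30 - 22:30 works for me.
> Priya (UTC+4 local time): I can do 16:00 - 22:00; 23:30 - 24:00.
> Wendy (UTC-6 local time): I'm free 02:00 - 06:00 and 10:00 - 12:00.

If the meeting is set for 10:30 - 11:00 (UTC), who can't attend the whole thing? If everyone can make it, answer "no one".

Esperanza, Mateo, Priya, Sven

Mateo in UTC: 08:30-10:30, 12:30-13:00, 13:30-15:00, 15:30-19:30 (add 7h to convert from UTC-7).
Sven in UTC: 15:30-19:00 (add 6h to convert from UTC-6).
Esperanza in UTC: 12:00-15:00, 15:30-16:00, 16:30-18:30 (subtract 4h to convert from UTC+4).
Priya in UTC: 12:00-18:00, 19:30-20:00 (subtract 4h to convert from UTC+4).
Wendy in UTC: 08:00-12:00, 16:00-18:00 (add 6h to convert from UTC-6).
Mateo: not fully free for 10:30-11:00. Sven: not fully free for 10:30-11:00. Esperanza: not fully free for 10:30-11:00. Priya: not fully free for 10:30-11:00. Wendy: free for 10:30-11:00.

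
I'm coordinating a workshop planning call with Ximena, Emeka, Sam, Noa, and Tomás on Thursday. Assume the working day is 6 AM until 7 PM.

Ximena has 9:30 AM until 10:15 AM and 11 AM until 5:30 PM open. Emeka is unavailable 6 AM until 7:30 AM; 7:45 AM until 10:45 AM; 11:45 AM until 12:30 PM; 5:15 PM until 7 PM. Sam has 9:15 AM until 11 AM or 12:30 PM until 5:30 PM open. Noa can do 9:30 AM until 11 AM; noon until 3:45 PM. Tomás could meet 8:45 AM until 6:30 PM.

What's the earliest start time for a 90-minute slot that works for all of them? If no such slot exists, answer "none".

Ximena free: 09:30-10:15, 11:00-17:30.
Emeka free: 07:30-07:45, 10:45-11:45, 12:30-17:15 (invert busy blocks within the working day).
Sam free: 09:15-11:00, 12:30-17:30.
Noa free: 09:30-11:00, 12:00-15:45.
Tomás free: 08:45-18:30.
Ximena ∩ Emeka: 11:00-11:45, 12:30-17:15.
Ximena ∩ Emeka ∩ Sam: 12:30-17:15.
Ximena ∩ Emeka ∩ Sam ∩ Noa: 12:30-15:45.
Ximena ∩ Emeka ∩ Sam ∩ Noa ∩ Tomás: 12:30-15:45.
So the common availability across everyone is 12:30-15:45.
The first common window of at least 90 minutes is 12:30-15:45, so the earliest start is 12:30.

12:30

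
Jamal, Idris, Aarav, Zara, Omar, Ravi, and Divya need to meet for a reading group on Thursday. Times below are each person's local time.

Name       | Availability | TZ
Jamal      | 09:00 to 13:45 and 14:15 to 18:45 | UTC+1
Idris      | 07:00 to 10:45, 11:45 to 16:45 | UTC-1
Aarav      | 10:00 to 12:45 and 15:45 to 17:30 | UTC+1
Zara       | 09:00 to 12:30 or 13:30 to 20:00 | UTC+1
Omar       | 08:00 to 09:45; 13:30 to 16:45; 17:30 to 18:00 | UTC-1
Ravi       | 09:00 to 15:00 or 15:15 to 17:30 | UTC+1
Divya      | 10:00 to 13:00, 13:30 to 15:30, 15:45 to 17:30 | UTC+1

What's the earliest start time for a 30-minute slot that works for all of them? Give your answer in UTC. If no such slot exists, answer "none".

Jamal in UTC: 08:00-12:45, 13:15-17:45 (subtract 1h to convert from UTC+1).
Idris in UTC: 08:00-11:45, 12:45-17:45 (add 1h to convert from UTC-1).
Aarav in UTC: 09:00-11:45, 14:45-16:30 (subtract 1h to convert from UTC+1).
Zara in UTC: 08:00-11:30, 12:30-19:00 (subtract 1h to convert from UTC+1).
Omar in UTC: 09:00-10:45, 14:30-17:45, 18:30-19:00 (add 1h to convert from UTC-1).
Ravi in UTC: 08:00-14:00, 14:15-16:30 (subtract 1h to convert from UTC+1).
Divya in UTC: 09:00-12:00, 12:30-14:30, 14:45-16:30 (subtract 1h to convert from UTC+1).
Jamal ∩ Idris: 08:00-11:45, 13:15-17:45.
Jamal ∩ Idris ∩ Aarav: 09:00-11:45, 14:45-16:30.
Jamal ∩ Idris ∩ Aarav ∩ Zara: 09:00-11:30, 14:45-16:30.
Jamal ∩ Idris ∩ Aarav ∩ Zara ∩ Omar: 09:00-10:45, 14:45-16:30.
Jamal ∩ Idris ∩ Aarav ∩ Zara ∩ Omar ∩ Ravi: 09:00-10:45, 14:45-16:30.
Jamal ∩ Idris ∩ Aarav ∩ Zara ∩ Omar ∩ Ravi ∩ Divya: 09:00-10:45, 14:45-16:30.
The first common window of at least 30 minutes is 09:00-10:45, so the earliest start is 09:00.

09:00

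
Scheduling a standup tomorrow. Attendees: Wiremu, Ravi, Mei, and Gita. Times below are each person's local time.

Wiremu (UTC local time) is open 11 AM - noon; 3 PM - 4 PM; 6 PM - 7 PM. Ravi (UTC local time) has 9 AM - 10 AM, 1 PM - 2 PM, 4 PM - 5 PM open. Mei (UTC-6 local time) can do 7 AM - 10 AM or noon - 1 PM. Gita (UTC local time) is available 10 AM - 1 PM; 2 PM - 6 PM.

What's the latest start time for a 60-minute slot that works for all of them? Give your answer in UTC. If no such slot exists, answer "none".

none

Wiremu in UTC: 11:00-12:00, 15:00-16:00, 18:00-19:00.
Ravi in UTC: 09:00-10:00, 13:00-14:00, 16:00-17:00.
Mei in UTC: 13:00-16:00, 18:00-19:00 (add 6h to convert from UTC-6).
Gita in UTC: 10:00-13:00, 14:00-18:00.
Wiremu ∩ Ravi: ∅.
Wiremu ∩ Ravi ∩ Mei: ∅.
Wiremu ∩ Ravi ∩ Mei ∩ Gita: ∅.
There is no time when everyone is free.
No common window is at least 60 minutes long.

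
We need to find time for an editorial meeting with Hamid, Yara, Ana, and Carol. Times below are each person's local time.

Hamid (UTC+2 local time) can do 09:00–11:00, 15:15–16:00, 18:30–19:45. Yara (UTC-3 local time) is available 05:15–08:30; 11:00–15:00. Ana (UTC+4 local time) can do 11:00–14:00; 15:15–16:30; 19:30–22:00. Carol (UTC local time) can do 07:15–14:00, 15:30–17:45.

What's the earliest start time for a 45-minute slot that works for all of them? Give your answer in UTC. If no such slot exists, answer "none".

Hamid in UTC: 07:00-09:00, 13:15-14:00, 16:30-17:45 (subtract 2h to convert from UTC+2).
Yara in UTC: 08:15-11:30, 14:00-18:00 (add 3h to convert from UTC-3).
Ana in UTC: 07:00-10:00, 11:15-12:30, 15:30-18:00 (subtract 4h to convert from UTC+4).
Carol in UTC: 07:15-14:00, 15:30-17:45.
Hamid ∩ Yara: 08:15-09:00, 16:30-17:45.
Hamid ∩ Yara ∩ Ana: 08:15-09:00, 16:30-17:45.
Hamid ∩ Yara ∩ Ana ∩ Carol: 08:15-09:00, 16:30-17:45.
Those are the intersection windows.
The first common window of at least 45 minutes is 08:15-09:00, so the earliest start is 08:15.

08:15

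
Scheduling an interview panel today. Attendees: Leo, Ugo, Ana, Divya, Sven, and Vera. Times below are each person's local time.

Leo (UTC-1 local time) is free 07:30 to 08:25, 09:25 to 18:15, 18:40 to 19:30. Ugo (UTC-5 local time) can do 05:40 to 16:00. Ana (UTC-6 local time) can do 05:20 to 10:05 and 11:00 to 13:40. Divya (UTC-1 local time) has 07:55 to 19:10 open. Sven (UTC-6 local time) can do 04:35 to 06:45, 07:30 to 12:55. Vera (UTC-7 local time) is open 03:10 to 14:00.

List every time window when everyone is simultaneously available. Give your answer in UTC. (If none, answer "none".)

Leo in UTC: 08:30-09:25, 10:25-19:15, 19:40-20:30 (add 1h to convert from UTC-1).
Ugo in UTC: 10:40-21:00 (add 5h to convert from UTC-5).
Ana in UTC: 11:20-16:05, 17:00-19:40 (add 6h to convert from UTC-6).
Divya in UTC: 08:55-20:10 (add 1h to convert from UTC-1).
Sven in UTC: 10:35-12:45, 13:30-18:55 (add 6h to convert from UTC-6).
Vera in UTC: 10:10-21:00 (add 7h to convert from UTC-7).
Leo ∩ Ugo: 10:40-19:15, 19:40-20:30.
Leo ∩ Ugo ∩ Ana: 11:20-16:05, 17:00-19:15.
Leo ∩ Ugo ∩ Ana ∩ Divya: 11:20-16:05, 17:00-19:15.
Leo ∩ Ugo ∩ Ana ∩ Divya ∩ Sven: 11:20-12:45, 13:30-16:05, 17:00-18:55.
Leo ∩ Ugo ∩ Ana ∩ Divya ∩ Sven ∩ Vera: 11:20-12:45, 13:30-16:05, 17:00-18:55.

11:20-12:45, 13:30-16:05, 17:00-18:55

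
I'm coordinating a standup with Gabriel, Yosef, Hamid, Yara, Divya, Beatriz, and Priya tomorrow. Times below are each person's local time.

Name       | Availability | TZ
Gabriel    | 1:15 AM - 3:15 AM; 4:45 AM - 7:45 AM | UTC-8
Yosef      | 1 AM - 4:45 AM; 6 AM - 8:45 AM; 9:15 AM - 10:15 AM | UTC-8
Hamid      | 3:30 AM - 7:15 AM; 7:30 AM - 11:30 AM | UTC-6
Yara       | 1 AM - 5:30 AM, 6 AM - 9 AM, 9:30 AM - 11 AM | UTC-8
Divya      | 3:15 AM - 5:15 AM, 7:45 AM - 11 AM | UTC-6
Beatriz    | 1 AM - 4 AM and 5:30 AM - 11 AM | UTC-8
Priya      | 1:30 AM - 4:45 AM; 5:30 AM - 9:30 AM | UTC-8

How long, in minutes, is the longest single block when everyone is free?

Gabriel in UTC: 09:15-11:15, 12:45-15:45 (add 8h to convert from UTC-8).
Yosef in UTC: 09:00-12:45, 14:00-16:45, 17:15-18:15 (add 8h to convert from UTC-8).
Hamid in UTC: 09:30-13:15, 13:30-17:30 (add 6h to convert from UTC-6).
Yara in UTC: 09:00-13:30, 14:00-17:00, 17:30-19:00 (add 8h to convert from UTC-8).
Divya in UTC: 09:15-11:15, 13:45-17:00 (add 6h to convert from UTC-6).
Beatriz in UTC: 09:00-12:00, 13:30-19:00 (add 8h to convert from UTC-8).
Priya in UTC: 09:30-12:45, 13:30-17:30 (add 8h to convert from UTC-8).
Gabriel ∩ Yosef: 09:15-11:15, 14:00-15:45.
Gabriel ∩ Yosef ∩ Hamid: 09:30-11:15, 14:00-15:45.
Gabriel ∩ Yosef ∩ Hamid ∩ Yara: 09:30-11:15, 14:00-15:45.
Gabriel ∩ Yosef ∩ Hamid ∩ Yara ∩ Divya: 09:30-11:15, 14:00-15:45.
Gabriel ∩ Yosef ∩ Hamid ∩ Yara ∩ Divya ∩ Beatriz: 09:30-11:15, 14:00-15:45.
Gabriel ∩ Yosef ∩ Hamid ∩ Yara ∩ Divya ∩ Beatriz ∩ Priya: 09:30-11:15, 14:00-15:45.
The longest is 09:30-11:15 at 105 minutes.

105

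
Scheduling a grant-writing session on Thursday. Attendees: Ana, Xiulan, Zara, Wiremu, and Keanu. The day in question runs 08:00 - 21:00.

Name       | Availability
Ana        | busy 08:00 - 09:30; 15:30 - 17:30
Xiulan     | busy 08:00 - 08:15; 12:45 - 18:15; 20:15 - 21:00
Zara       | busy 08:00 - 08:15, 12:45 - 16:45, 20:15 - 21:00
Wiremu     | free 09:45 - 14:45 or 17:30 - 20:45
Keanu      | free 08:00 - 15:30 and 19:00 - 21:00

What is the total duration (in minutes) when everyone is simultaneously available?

255

Ana free: 09:30-15:30, 17:30-21:00 (invert busy blocks within the working day).
Xiulan free: 08:15-12:45, 18:15-20:15 (invert busy blocks within the working day).
Zara free: 08:15-12:45, 16:45-20:15 (invert busy blocks within the working day).
Wiremu free: 09:45-14:45, 17:30-20:45.
Keanu free: 08:00-15:30, 19:00-21:00.
Ana ∩ Xiulan: 09:30-12:45, 18:15-20:15.
Ana ∩ Xiulan ∩ Zara: 09:30-12:45, 18:15-20:15.
Ana ∩ Xiulan ∩ Zara ∩ Wiremu: 09:45-12:45, 18:15-20:15.
Ana ∩ Xiulan ∩ Zara ∩ Wiremu ∩ Keanu: 09:45-12:45, 19:00-20:15.
Summing the common windows: 180 + 75 = 255 minutes.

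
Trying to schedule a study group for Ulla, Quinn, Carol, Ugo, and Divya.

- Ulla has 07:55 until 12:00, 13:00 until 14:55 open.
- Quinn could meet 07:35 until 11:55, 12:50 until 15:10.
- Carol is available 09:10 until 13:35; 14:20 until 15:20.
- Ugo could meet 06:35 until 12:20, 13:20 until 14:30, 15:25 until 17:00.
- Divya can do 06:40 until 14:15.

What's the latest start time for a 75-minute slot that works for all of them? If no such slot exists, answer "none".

10:40

Ulla ∩ Quinn: 07:55-11:55, 13:00-14:55.
Ulla ∩ Quinn ∩ Carol: 09:10-11:55, 13:00-13:35, 14:20-14:55.
Ulla ∩ Quinn ∩ Carol ∩ Ugo: 09:10-11:55, 13:20-13:35, 14:20-14:30.
Ulla ∩ Quinn ∩ Carol ∩ Ugo ∩ Divya: 09:10-11:55, 13:20-13:35.
So the common availability across everyone is 09:10-11:55, 13:20-13:35.
The last common window of at least 75 minutes is 09:10-11:55; a 75-minute meeting can start as late as 10:40 and still end by 11:55.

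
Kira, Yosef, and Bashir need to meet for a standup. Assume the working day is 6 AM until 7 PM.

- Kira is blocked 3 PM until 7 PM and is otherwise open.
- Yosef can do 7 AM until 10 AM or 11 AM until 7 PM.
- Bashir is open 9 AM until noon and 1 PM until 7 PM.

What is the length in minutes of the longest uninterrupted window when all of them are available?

Kira free: 06:00-15:00 (invert busy blocks within the working day).
Yosef free: 07:00-10:00, 11:00-19:00.
Bashir free: 09:00-12:00, 13:00-19:00.
Kira ∩ Yosef: 07:00-10:00, 11:00-15:00.
Kira ∩ Yosef ∩ Bashir: 09:00-10:00, 11:00-12:00, 13:00-15:00.
The longest is 13:00-15:00 at 120 minutes.

120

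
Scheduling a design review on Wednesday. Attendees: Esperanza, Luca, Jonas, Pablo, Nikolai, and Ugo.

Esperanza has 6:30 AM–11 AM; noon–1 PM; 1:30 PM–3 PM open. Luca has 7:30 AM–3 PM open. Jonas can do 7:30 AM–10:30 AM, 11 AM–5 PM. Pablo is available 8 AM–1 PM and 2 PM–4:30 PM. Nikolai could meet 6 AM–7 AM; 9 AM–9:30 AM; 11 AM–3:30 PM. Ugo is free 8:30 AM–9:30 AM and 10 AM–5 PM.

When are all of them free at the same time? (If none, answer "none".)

09:00-09:30, 12:00-13:00, 14:00-15:00

Esperanza ∩ Luca: 07:30-11:00, 12:00-13:00, 13:30-15:00.
Esperanza ∩ Luca ∩ Jonas: 07:30-10:30, 12:00-13:00, 13:30-15:00.
Esperanza ∩ Luca ∩ Jonas ∩ Pablo: 08:00-10:30, 12:00-13:00, 14:00-15:00.
Esperanza ∩ Luca ∩ Jonas ∩ Pablo ∩ Nikolai: 09:00-09:30, 12:00-13:00, 14:00-15:00.
Esperanza ∩ Luca ∩ Jonas ∩ Pablo ∩ Nikolai ∩ Ugo: 09:00-09:30, 12:00-13:00, 14:00-15:00.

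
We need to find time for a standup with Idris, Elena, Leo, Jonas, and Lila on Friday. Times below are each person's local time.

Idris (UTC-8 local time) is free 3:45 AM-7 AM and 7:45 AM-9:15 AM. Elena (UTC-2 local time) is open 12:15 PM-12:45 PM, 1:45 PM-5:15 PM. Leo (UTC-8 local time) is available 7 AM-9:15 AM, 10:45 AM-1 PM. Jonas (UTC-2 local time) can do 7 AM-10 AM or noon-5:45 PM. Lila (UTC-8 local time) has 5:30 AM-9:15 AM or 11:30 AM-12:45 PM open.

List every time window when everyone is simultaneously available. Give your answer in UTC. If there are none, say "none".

Idris in UTC: 11:45-15:00, 15:45-17:15 (add 8h to convert from UTC-8).
Elena in UTC: 14:15-14:45, 15:45-19:15 (add 2h to convert from UTC-2).
Leo in UTC: 15:00-17:15, 18:45-21:00 (add 8h to convert from UTC-8).
Jonas in UTC: 09:00-12:00, 14:00-19:45 (add 2h to convert from UTC-2).
Lila in UTC: 13:30-17:15, 19:30-20:45 (add 8h to convert from UTC-8).
Idris ∩ Elena: 14:15-14:45, 15:45-17:15.
Idris ∩ Elena ∩ Leo: 15:45-17:15.
Idris ∩ Elena ∩ Leo ∩ Jonas: 15:45-17:15.
Idris ∩ Elena ∩ Leo ∩ Jonas ∩ Lila: 15:45-17:15.

15:45-17:15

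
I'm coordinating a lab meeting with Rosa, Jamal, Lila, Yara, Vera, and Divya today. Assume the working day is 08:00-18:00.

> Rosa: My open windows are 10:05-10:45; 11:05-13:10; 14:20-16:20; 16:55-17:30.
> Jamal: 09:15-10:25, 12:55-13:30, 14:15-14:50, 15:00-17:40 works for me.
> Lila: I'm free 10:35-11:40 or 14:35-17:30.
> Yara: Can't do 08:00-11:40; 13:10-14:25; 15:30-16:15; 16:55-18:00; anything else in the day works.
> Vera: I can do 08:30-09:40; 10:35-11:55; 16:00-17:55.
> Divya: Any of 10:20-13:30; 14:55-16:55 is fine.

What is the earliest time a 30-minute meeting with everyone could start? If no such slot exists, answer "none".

none

Rosa free: 10:05-10:45, 11:05-13:10, 14:20-16:20, 16:55-17:30.
Jamal free: 09:15-10:25, 12:55-13:30, 14:15-14:50, 15:00-17:40.
Lila free: 10:35-11:40, 14:35-17:30.
Yara free: 11:40-13:10, 14:25-15:30, 16:15-16:55 (invert busy blocks within the working day).
Vera free: 08:30-09:40, 10:35-11:55, 16:00-17:55.
Divya free: 10:20-13:30, 14:55-16:55.
Rosa ∩ Jamal: 10:05-10:25, 12:55-13:10, 14:20-14:50, 15:00-16:20, 16:55-17:30.
Rosa ∩ Jamal ∩ Lila: 14:35-14:50, 15:00-16:20, 16:55-17:30.
Rosa ∩ Jamal ∩ Lila ∩ Yara: 14:35-14:50, 15:00-15:30, 16:15-16:20.
Rosa ∩ Jamal ∩ Lila ∩ Yara ∩ Vera: 16:15-16:20.
Rosa ∩ Jamal ∩ Lila ∩ Yara ∩ Vera ∩ Divya: 16:15-16:20.
No common window is at least 30 minutes long.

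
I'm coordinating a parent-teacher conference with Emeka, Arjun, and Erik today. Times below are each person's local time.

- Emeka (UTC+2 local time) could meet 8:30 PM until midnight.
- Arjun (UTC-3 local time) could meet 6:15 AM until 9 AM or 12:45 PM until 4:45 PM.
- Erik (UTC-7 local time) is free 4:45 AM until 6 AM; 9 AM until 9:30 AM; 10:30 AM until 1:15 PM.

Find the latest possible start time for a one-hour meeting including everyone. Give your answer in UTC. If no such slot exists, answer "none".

18:45

Emeka in UTC: 18:30-22:00 (subtract 2h to convert from UTC+2).
Arjun in UTC: 09:15-12:00, 15:45-19:45 (add 3h to convert from UTC-3).
Erik in UTC: 11:45-13:00, 16:00-16:30, 17:30-20:15 (add 7h to convert from UTC-7).
Emeka ∩ Arjun: 18:30-19:45.
Emeka ∩ Arjun ∩ Erik: 18:30-19:45.
Those are the intersection windows.
The last common window of at least 60 minutes is 18:30-19:45; a 60-minute meeting can start as late as 18:45 and still end by 19:45.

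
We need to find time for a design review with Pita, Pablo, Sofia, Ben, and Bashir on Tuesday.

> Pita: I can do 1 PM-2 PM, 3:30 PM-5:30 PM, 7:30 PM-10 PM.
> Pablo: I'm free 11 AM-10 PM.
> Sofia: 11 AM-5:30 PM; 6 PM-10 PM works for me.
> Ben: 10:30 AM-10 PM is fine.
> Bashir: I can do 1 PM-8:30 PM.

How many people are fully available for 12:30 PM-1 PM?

3

Pablo, Sofia, and Ben can make the full 12:30-13:00 slot — that's 3.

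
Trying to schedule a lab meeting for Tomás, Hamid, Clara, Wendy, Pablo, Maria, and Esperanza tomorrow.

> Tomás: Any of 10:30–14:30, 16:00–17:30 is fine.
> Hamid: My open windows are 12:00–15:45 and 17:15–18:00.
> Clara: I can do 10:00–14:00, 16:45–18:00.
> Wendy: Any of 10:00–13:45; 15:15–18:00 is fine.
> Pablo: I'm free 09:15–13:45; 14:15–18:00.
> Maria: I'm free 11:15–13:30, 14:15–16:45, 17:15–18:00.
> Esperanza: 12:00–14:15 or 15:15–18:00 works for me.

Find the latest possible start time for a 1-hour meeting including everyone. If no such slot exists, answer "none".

12:30

Tomás ∩ Hamid: 12:00-14:30, 17:15-17:30.
Tomás ∩ Hamid ∩ Clara: 12:00-14:00, 17:15-17:30.
Tomás ∩ Hamid ∩ Clara ∩ Wendy: 12:00-13:45, 17:15-17:30.
Tomás ∩ Hamid ∩ Clara ∩ Wendy ∩ Pablo: 12:00-13:45, 17:15-17:30.
Tomás ∩ Hamid ∩ Clara ∩ Wendy ∩ Pablo ∩ Maria: 12:00-13:30, 17:15-17:30.
Tomás ∩ Hamid ∩ Clara ∩ Wendy ∩ Pablo ∩ Maria ∩ Esperanza: 12:00-13:30, 17:15-17:30.
So the common availability across everyone is 12:00-13:30, 17:15-17:30.
The last common window of at least 60 minutes is 12:00-13:30; a 60-minute meeting can start as late as 12:30 and still end by 13:30.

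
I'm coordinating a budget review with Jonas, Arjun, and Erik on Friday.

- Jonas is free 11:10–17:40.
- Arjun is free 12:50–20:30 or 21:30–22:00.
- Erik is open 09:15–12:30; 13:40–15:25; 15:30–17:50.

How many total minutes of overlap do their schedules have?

Jonas ∩ Arjun: 12:50-17:40.
Jonas ∩ Arjun ∩ Erik: 13:40-15:25, 15:30-17:40.
Summing the common windows: 105 + 130 = 235 minutes.

235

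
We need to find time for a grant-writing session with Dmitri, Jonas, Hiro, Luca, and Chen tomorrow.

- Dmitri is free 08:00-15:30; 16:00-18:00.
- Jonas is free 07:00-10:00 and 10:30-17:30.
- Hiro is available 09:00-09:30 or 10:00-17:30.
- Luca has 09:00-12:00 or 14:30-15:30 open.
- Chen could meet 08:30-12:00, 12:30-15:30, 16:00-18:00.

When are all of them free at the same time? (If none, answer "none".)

09:00-09:30, 10:30-12:00, 14:30-15:30

Dmitri ∩ Jonas: 08:00-10:00, 10:30-15:30, 16:00-17:30.
Dmitri ∩ Jonas ∩ Hiro: 09:00-09:30, 10:30-15:30, 16:00-17:30.
Dmitri ∩ Jonas ∩ Hiro ∩ Luca: 09:00-09:30, 10:30-12:00, 14:30-15:30.
Dmitri ∩ Jonas ∩ Hiro ∩ Luca ∩ Chen: 09:00-09:30, 10:30-12:00, 14:30-15:30.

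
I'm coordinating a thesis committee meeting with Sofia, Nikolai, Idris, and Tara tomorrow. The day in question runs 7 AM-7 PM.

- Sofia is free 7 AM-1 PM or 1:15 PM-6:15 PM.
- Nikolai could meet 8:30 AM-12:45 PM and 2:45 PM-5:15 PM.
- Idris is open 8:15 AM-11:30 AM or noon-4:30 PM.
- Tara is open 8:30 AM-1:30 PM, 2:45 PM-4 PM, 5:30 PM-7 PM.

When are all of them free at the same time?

08:30-11:30, 12:00-12:45, 14:45-16:00

Sofia ∩ Nikolai: 08:30-12:45, 14:45-17:15.
Sofia ∩ Nikolai ∩ Idris: 08:30-11:30, 12:00-12:45, 14:45-16:30.
Sofia ∩ Nikolai ∩ Idris ∩ Tara: 08:30-11:30, 12:00-12:45, 14:45-16:00.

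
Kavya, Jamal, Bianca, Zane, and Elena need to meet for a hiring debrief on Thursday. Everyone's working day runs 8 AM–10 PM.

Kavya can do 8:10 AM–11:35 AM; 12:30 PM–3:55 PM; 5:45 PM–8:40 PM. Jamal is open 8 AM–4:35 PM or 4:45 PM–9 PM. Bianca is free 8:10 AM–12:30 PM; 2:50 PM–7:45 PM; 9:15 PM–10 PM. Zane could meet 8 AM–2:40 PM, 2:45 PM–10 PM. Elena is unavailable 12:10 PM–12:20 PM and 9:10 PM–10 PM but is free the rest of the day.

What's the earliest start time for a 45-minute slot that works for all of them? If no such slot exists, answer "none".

08:10

Kavya free: 08:10-11:35, 12:30-15:55, 17:45-20:40.
Jamal free: 08:00-16:35, 16:45-21:00.
Bianca free: 08:10-12:30, 14:50-19:45, 21:15-22:00.
Zane free: 08:00-14:40, 14:45-22:00.
Elena free: 08:00-12:10, 12:20-21:10 (invert busy blocks within the working day).
Kavya ∩ Jamal: 08:10-11:35, 12:30-15:55, 17:45-20:40.
Kavya ∩ Jamal ∩ Bianca: 08:10-11:35, 14:50-15:55, 17:45-19:45.
Kavya ∩ Jamal ∩ Bianca ∩ Zane: 08:10-11:35, 14:50-15:55, 17:45-19:45.
Kavya ∩ Jamal ∩ Bianca ∩ Zane ∩ Elena: 08:10-11:35, 14:50-15:55, 17:45-19:45.
So the common availability across everyone is 08:10-11:35, 14:50-15:55, 17:45-19:45.
The first common window of at least 45 minutes is 08:10-11:35, so the earliest start is 08:10.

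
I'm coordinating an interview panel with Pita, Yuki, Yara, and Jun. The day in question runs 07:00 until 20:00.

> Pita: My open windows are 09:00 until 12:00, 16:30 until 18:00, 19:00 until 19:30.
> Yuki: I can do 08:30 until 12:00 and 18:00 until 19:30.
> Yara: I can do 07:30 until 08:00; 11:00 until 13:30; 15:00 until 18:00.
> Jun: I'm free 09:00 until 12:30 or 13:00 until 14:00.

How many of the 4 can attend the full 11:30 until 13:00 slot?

Yara can make the full 11:30-13:00 slot — that's 1.

1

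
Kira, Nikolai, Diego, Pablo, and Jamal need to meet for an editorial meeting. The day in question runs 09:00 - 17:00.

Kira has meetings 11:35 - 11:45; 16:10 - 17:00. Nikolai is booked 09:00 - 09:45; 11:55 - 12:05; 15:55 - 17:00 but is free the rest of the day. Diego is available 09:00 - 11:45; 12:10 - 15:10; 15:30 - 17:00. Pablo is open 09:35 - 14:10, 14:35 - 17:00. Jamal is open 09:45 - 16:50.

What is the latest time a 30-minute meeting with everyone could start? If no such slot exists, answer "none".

Kira free: 09:00-11:35, 11:45-16:10 (invert busy blocks within the working day).
Nikolai free: 09:45-11:55, 12:05-15:55 (invert busy blocks within the working day).
Diego free: 09:00-11:45, 12:10-15:10, 15:30-17:00.
Pablo free: 09:35-14:10, 14:35-17:00.
Jamal free: 09:45-16:50.
Kira ∩ Nikolai: 09:45-11:35, 11:45-11:55, 12:05-15:55.
Kira ∩ Nikolai ∩ Diego: 09:45-11:35, 12:10-15:10, 15:30-15:55.
Kira ∩ Nikolai ∩ Diego ∩ Pablo: 09:45-11:35, 12:10-14:10, 14:35-15:10, 15:30-15:55.
Kira ∩ Nikolai ∩ Diego ∩ Pablo ∩ Jamal: 09:45-11:35, 12:10-14:10, 14:35-15:10, 15:30-15:55.
The last common window of at least 30 minutes is 14:35-15:10; a 30-minute meeting can start as late as 14:40 and still end by 15:10.

14:40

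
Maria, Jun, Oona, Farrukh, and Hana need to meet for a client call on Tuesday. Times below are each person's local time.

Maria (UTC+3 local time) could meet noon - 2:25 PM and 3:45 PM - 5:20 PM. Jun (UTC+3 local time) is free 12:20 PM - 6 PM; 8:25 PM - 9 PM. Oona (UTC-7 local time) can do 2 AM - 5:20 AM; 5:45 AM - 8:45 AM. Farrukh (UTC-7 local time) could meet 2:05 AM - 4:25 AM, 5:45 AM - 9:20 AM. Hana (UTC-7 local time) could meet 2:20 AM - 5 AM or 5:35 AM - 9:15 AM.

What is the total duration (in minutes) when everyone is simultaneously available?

Maria in UTC: 09:00-11:25, 12:45-14:20 (subtract 3h to convert from UTC+3).
Jun in UTC: 09:20-15:00, 17:25-18:00 (subtract 3h to convert from UTC+3).
Oona in UTC: 09:00-12:20, 12:45-15:45 (add 7h to convert from UTC-7).
Farrukh in UTC: 09:05-11:25, 12:45-16:20 (add 7h to convert from UTC-7).
Hana in UTC: 09:20-12:00, 12:35-16:15 (add 7h to convert from UTC-7).
Maria ∩ Jun: 09:20-11:25, 12:45-14:20.
Maria ∩ Jun ∩ Oona: 09:20-11:25, 12:45-14:20.
Maria ∩ Jun ∩ Oona ∩ Farrukh: 09:20-11:25, 12:45-14:20.
Maria ∩ Jun ∩ Oona ∩ Farrukh ∩ Hana: 09:20-11:25, 12:45-14:20.
Those are the intersection windows.
Summing the common windows: 125 + 95 = 220 minutes.

220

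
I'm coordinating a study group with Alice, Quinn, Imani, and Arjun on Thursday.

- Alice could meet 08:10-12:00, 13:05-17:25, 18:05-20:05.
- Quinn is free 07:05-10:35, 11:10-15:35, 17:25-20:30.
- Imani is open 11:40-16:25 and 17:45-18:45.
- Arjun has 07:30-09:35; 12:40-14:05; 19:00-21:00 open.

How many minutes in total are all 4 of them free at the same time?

60

Alice ∩ Quinn: 08:10-10:35, 11:10-12:00, 13:05-15:35, 18:05-20:05.
Alice ∩ Quinn ∩ Imani: 11:40-12:00, 13:05-15:35, 18:05-18:45.
Alice ∩ Quinn ∩ Imani ∩ Arjun: 13:05-14:05.
So the common availability across everyone is 13:05-14:05.
That's a single block of 60 minutes.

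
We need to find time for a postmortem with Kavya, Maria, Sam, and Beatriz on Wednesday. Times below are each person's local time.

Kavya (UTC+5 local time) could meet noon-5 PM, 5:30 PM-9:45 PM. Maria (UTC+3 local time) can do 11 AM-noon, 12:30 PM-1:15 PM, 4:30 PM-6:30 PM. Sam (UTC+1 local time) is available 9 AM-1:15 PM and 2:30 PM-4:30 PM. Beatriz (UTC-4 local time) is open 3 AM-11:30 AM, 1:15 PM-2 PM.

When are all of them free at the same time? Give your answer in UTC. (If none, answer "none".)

08:00-09:00, 09:30-10:15, 13:30-15:30

Kavya in UTC: 07:00-12:00, 12:30-16:45 (subtract 5h to convert from UTC+5).
Maria in UTC: 08:00-09:00, 09:30-10:15, 13:30-15:30 (subtract 3h to convert from UTC+3).
Sam in UTC: 08:00-12:15, 13:30-15:30 (subtract 1h to convert from UTC+1).
Beatriz in UTC: 07:00-15:30, 17:15-18:00 (add 4h to convert from UTC-4).
Kavya ∩ Maria: 08:00-09:00, 09:30-10:15, 13:30-15:30.
Kavya ∩ Maria ∩ Sam: 08:00-09:00, 09:30-10:15, 13:30-15:30.
Kavya ∩ Maria ∩ Sam ∩ Beatriz: 08:00-09:00, 09:30-10:15, 13:30-15:30.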